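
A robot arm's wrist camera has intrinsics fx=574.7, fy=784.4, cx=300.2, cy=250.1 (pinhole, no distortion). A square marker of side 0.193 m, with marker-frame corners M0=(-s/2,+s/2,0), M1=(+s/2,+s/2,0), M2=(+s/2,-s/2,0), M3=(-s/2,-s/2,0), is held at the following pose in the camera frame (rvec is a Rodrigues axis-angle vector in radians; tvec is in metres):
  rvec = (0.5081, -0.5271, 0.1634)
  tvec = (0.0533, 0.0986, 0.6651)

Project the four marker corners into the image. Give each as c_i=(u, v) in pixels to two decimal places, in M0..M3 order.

c0=(251.25, 465.43) c1=(383.18, 441.07) c2=(438.59, 270.12) c3=(297.67, 268.14)

Intrinsics K: fx=574.7, fy=784.4, cx=300.2, cy=250.1
Marker side s = 0.193 m; corners in marker frame (Z=0):
  M0 = (-0.0965, +0.0965, 0)
  M1 = (+0.0965, +0.0965, 0)
  M2 = (+0.0965, -0.0965, 0)
  M3 = (-0.0965, -0.0965, 0)
rvec = (0.5081, -0.5271, 0.1634), |rvec| = θ = 0.75013 rad = 42.979°
Rodrigues: sinθ=0.68174, 1−cosθ=0.26840; R = I + sinθ·[k]× + (1−cosθ)·[k]×²:
    [+0.85474 -0.27625 -0.43944]
    [+0.02075 +0.86412 -0.50285]
    [+0.51864 +0.42069 +0.74433]
t = (0.0533, 0.0986, 0.6651) m
M0: Pc = R·M0+t = (-0.05584, +0.17999, +0.65565); u = 574.7·(-0.05584)/0.65565 + 300.2 = 251.2538, v = 784.4·(+0.17999)/0.65565 + 250.1 = 465.4294
M1: Pc = R·M1+t = (+0.10912, +0.18399, +0.75575); u = 574.7·(+0.10912)/0.75575 + 300.2 = 383.1828, v = 784.4·(+0.18399)/0.75575 + 250.1 = 441.0667
M2: Pc = R·M2+t = (+0.16244, +0.01721, +0.67455); u = 574.7·(+0.16244)/0.67455 + 300.2 = 438.5948, v = 784.4·(+0.01721)/0.67455 + 250.1 = 270.1183
M3: Pc = R·M3+t = (-0.00252, +0.01321, +0.57445); u = 574.7·(-0.00252)/0.57445 + 300.2 = 297.6744, v = 784.4·(+0.01321)/0.57445 + 250.1 = 268.1371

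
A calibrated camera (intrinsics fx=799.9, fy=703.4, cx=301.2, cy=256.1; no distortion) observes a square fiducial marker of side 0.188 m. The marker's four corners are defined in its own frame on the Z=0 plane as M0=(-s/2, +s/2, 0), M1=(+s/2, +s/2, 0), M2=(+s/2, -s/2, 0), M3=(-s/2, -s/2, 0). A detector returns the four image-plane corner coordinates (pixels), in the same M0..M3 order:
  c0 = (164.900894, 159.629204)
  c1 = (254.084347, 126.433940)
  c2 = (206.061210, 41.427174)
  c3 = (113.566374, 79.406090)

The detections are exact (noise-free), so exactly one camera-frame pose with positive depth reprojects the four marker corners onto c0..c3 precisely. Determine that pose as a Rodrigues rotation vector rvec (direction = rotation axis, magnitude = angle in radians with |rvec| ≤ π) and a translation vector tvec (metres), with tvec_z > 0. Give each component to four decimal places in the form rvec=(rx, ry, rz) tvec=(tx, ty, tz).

rvec=(0.4916, 0.1794, -0.4001) tvec=(-0.2099, -0.3130, 1.4396)

Intrinsics K: fx=799.9, fy=703.4, cx=301.2, cy=256.1
Marker side s = 0.188 m; corners in marker frame (Z=0):
  M0 = (-0.0940, +0.0940, 0)
  M1 = (+0.0940, +0.0940, 0)
  M2 = (+0.0940, -0.0940, 0)
  M3 = (-0.0940, -0.0940, 0)
Detected image corners:
  c0 = (164.900894, 159.629204) px
  c1 = (254.084347, 126.433940) px
  c2 = (206.061210, 41.427174) px
  c3 = (113.566374, 79.406090) px
Planar DLT: solve 8×8 A·h = b for H (H[2,2]=1):
  H  [+449.39774 +318.54994 +184.56229]
  H  [-207.42281 +469.05499 +103.16665]
  H  [-0.18167 +0.29325 +1.00000]
B = K⁻¹H; ‖b₁‖=0.694631, ‖b₂‖=0.694631; λ = 2/(‖b₁‖+‖b₂‖) = 1.439614, sign → tz>0 ⇒ λ=+1.439614
r₁ = λ·B[:,0] = (+0.90728,-0.32930,-0.26154); r₂ = λ·B[:,1] = (+0.41434,+0.80628,+0.42217)
r₃ = r₁×r₂ = (+0.07185,-0.49140,+0.86797); SVD([r₁ r₂ r₃]) → R = UVᵀ:
  R  [+0.90728 +0.41434 +0.07185]
  R  [-0.32930 +0.80628 -0.49140]
  R  [-0.26154 +0.42217 +0.86797]
t = (-0.20992, -0.31300, +1.43961) m
tr R = 2.581532; θ = arccos((tr R − 1)/2) = 0.658737 rad = 37.743°
axis k = ((R−Rᵀ)₃₂, (R−Rᵀ)₁₃, (R−Rᵀ)₂₁) / (2 sinθ) = (+0.746236, +0.272325, -0.607430)
rvec = θ·k = (+0.491573, +0.179391, -0.400137)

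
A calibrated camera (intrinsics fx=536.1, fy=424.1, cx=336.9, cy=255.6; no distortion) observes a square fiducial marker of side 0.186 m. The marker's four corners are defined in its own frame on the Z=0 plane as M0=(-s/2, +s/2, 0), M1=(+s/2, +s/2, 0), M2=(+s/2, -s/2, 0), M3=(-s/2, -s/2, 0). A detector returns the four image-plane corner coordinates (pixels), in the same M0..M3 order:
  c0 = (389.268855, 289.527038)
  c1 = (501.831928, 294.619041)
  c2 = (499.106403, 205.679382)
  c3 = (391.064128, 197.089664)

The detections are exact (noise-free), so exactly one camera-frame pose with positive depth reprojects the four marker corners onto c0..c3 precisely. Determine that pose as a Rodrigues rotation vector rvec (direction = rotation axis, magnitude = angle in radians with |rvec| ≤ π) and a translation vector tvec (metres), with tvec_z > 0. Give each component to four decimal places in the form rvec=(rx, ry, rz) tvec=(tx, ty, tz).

Intrinsics K: fx=536.1, fy=424.1, cx=336.9, cy=255.6
Marker side s = 0.186 m; corners in marker frame (Z=0):
  M0 = (-0.0930, +0.0930, 0)
  M1 = (+0.0930, +0.0930, 0)
  M2 = (+0.0930, -0.0930, 0)
  M3 = (-0.0930, -0.0930, 0)
Detected image corners:
  c0 = (389.268855, 289.527038) px
  c1 = (501.831928, 294.619041) px
  c2 = (499.106403, 205.679382) px
  c3 = (391.064128, 197.089664) px
Planar DLT: solve 8×8 A·h = b for H (H[2,2]=1):
  H  [+692.54855 -95.79330 +446.46221]
  H  [+92.25195 +432.77658 +245.86684]
  H  [+0.22405 -0.22130 +1.00000]
B = K⁻¹H; ‖b₁‖=1.175529, ‖b₂‖=1.175529; λ = 2/(‖b₁‖+‖b₂‖) = 0.850681, sign → tz>0 ⇒ λ=+0.850681
r₁ = λ·B[:,0] = (+0.97916,+0.07017,+0.19060); r₂ = λ·B[:,1] = (-0.03370,+0.98154,-0.18825)
r₃ = r₁×r₂ = (-0.20029,+0.17791,+0.96345); SVD([r₁ r₂ r₃]) → R = UVᵀ:
  R  [+0.97916 -0.03370 -0.20029]
  R  [+0.07017 +0.98154 +0.17791]
  R  [+0.19060 -0.18825 +0.96345]
t = (+0.17385, -0.01952, +0.85068) m
tr R = 2.924149; θ = arccos((tr R − 1)/2) = 0.276289 rad = 15.830°
axis k = ((R−Rᵀ)₃₂, (R−Rᵀ)₁₃, (R−Rᵀ)₂₁) / (2 sinθ) = (-0.671143, -0.716461, +0.190396)
rvec = θ·k = (-0.185429, -0.197950, +0.052604)

rvec=(-0.1854, -0.1980, 0.0526) tvec=(0.1739, -0.0195, 0.8507)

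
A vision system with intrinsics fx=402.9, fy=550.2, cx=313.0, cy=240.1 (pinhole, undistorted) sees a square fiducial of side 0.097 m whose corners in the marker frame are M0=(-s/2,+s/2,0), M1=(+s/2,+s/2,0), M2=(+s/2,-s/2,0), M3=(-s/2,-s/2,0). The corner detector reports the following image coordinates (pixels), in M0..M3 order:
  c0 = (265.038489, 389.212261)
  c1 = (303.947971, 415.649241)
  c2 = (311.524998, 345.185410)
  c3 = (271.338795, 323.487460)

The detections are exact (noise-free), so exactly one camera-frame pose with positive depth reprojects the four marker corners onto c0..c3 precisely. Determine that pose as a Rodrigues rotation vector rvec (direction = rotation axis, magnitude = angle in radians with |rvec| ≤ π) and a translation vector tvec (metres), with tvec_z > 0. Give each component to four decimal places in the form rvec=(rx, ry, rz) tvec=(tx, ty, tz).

Intrinsics K: fx=402.9, fy=550.2, cx=313.0, cy=240.1
Marker side s = 0.097 m; corners in marker frame (Z=0):
  M0 = (-0.0485, +0.0485, 0)
  M1 = (+0.0485, +0.0485, 0)
  M2 = (+0.0485, -0.0485, 0)
  M3 = (-0.0485, -0.0485, 0)
Detected image corners:
  c0 = (265.038489, 389.212261) px
  c1 = (303.947971, 415.649241) px
  c2 = (311.524998, 345.185410) px
  c3 = (271.338795, 323.487460) px
Planar DLT: solve 8×8 A·h = b for H (H[2,2]=1):
  H  [+181.21003 -15.17216 +287.17565]
  H  [-41.32701 +772.85117 +368.24641]
  H  [-0.78634 +0.19485 +1.00000]
B = K⁻¹H; ‖b₁‖=1.347278, ‖b₂‖=1.347278; λ = 2/(‖b₁‖+‖b₂‖) = 0.742238, sign → tz>0 ⇒ λ=+0.742238
r₁ = λ·B[:,0] = (+0.78725,+0.19895,-0.58365); r₂ = λ·B[:,1] = (-0.14031,+0.97949,+0.14462)
r₃ = r₁×r₂ = (+0.60045,-0.03197,+0.79902); SVD([r₁ r₂ r₃]) → R = UVᵀ:
  R  [+0.78725 -0.14031 +0.60045]
  R  [+0.19895 +0.97949 -0.03197]
  R  [-0.58365 +0.14462 +0.79902]
t = (-0.04757, +0.17287, +0.74224) m
tr R = 2.565762; θ = arccos((tr R − 1)/2) = 0.671514 rad = 38.475°
axis k = ((R−Rᵀ)₃₂, (R−Rᵀ)₁₃, (R−Rᵀ)₂₁) / (2 sinθ) = (+0.141916, +0.951593, +0.272636)
rvec = θ·k = (+0.095298, +0.639008, +0.183079)

rvec=(0.0953, 0.6390, 0.1831) tvec=(-0.0476, 0.1729, 0.7422)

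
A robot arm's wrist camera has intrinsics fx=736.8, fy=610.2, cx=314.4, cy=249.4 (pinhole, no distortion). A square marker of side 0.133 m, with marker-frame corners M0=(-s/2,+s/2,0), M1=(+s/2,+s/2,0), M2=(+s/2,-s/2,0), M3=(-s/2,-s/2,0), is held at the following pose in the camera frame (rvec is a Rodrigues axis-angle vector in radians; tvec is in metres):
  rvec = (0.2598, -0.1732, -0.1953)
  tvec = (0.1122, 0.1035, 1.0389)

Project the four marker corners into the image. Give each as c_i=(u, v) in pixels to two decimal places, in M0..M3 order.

Intrinsics K: fx=736.8, fy=610.2, cx=314.4, cy=249.4
Marker side s = 0.133 m; corners in marker frame (Z=0):
  M0 = (-0.0665, +0.0665, 0)
  M1 = (+0.0665, +0.0665, 0)
  M2 = (+0.0665, -0.0665, 0)
  M3 = (-0.0665, -0.0665, 0)
rvec = (0.2598, -0.1732, -0.1953), |rvec| = θ = 0.36829 rad = 21.101°
Rodrigues: sinθ=0.36002, 1−cosθ=0.06706; R = I + sinθ·[k]× + (1−cosθ)·[k]×²:
    [+0.96631 +0.16867 -0.19440]
    [-0.21316 +0.94778 -0.23724]
    [+0.14423 +0.27069 +0.95180]
t = (0.1122, 0.1035, 1.0389) m
M0: Pc = R·M0+t = (+0.05916, +0.18070, +1.04731); u = 736.8·(+0.05916)/1.04731 + 314.4 = 356.0177, v = 610.2·(+0.18070)/1.04731 + 249.4 = 354.6836
M1: Pc = R·M1+t = (+0.18768, +0.15235, +1.06649); u = 736.8·(+0.18768)/1.06649 + 314.4 = 444.0587, v = 610.2·(+0.15235)/1.06649 + 249.4 = 336.5691
M2: Pc = R·M2+t = (+0.16524, +0.02630, +1.03049); u = 736.8·(+0.16524)/1.03049 + 314.4 = 432.5489, v = 610.2·(+0.02630)/1.03049 + 249.4 = 264.9721
M3: Pc = R·M3+t = (+0.03672, +0.05465, +1.01131); u = 736.8·(+0.03672)/1.01131 + 314.4 = 341.1554, v = 610.2·(+0.05465)/1.01131 + 249.4 = 282.3734

c0=(356.02, 354.68) c1=(444.06, 336.57) c2=(432.55, 264.97) c3=(341.16, 282.37)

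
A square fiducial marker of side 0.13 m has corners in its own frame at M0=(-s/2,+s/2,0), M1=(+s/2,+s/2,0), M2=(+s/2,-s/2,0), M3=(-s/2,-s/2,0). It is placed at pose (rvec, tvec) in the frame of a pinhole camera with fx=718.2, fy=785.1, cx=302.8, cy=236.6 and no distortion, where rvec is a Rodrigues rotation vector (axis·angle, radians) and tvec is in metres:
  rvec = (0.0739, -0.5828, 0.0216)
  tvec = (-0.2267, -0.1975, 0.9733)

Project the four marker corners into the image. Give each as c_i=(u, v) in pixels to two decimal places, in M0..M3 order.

c0=(86.46, 126.00) c1=(178.67, 133.76) c2=(181.48, 31.65) c3=(88.68, 15.99)

Intrinsics K: fx=718.2, fy=785.1, cx=302.8, cy=236.6
Marker side s = 0.13 m; corners in marker frame (Z=0):
  M0 = (-0.0650, +0.0650, 0)
  M1 = (+0.0650, +0.0650, 0)
  M2 = (+0.0650, -0.0650, 0)
  M3 = (-0.0650, -0.0650, 0)
rvec = (0.0739, -0.5828, 0.0216), |rvec| = θ = 0.58786 rad = 33.682°
Rodrigues: sinθ=0.55458, 1−cosθ=0.16787; R = I + sinθ·[k]× + (1−cosθ)·[k]×²:
    [+0.83478 -0.04130 -0.54903]
    [-0.00054 +0.99712 -0.07583]
    [+0.55058 +0.06360 +0.83235]
t = (-0.2267, -0.1975, 0.9733) m
M0: Pc = R·M0+t = (-0.28365, -0.13265, +0.94165); u = 718.2·(-0.28365)/0.94165 + 302.8 = 86.4619, v = 785.1·(-0.13265)/0.94165 + 236.6 = 126.0012
M1: Pc = R·M1+t = (-0.17512, -0.13272, +1.01322); u = 718.2·(-0.17512)/1.01322 + 302.8 = 178.6674, v = 785.1·(-0.13272)/1.01322 + 236.6 = 133.7593
M2: Pc = R·M2+t = (-0.16975, -0.26235, +1.00495); u = 718.2·(-0.16975)/1.00495 + 302.8 = 181.4830, v = 785.1·(-0.26235)/1.00495 + 236.6 = 31.6457
M3: Pc = R·M3+t = (-0.27828, -0.26228, +0.93338); u = 718.2·(-0.27828)/0.93338 + 302.8 = 88.6766, v = 785.1·(-0.26228)/0.93338 + 236.6 = 15.9884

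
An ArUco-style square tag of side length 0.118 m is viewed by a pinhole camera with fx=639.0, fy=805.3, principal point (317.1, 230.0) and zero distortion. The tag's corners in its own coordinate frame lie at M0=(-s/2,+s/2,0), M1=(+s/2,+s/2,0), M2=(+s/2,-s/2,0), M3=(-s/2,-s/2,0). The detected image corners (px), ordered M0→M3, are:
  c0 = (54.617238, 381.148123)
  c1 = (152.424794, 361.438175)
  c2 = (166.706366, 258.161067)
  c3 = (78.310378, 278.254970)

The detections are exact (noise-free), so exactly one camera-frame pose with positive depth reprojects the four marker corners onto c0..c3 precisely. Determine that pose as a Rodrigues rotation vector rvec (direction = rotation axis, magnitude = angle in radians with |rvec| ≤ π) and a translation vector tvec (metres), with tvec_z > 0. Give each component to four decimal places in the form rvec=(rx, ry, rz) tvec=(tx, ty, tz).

rvec=(-0.7332, 0.2129, -0.1107) tvec=(-0.2396, 0.0811, 0.7499)

Intrinsics K: fx=639.0, fy=805.3, cx=317.1, cy=230.0
Marker side s = 0.118 m; corners in marker frame (Z=0):
  M0 = (-0.0590, +0.0590, 0)
  M1 = (+0.0590, +0.0590, 0)
  M2 = (+0.0590, -0.0590, 0)
  M3 = (-0.0590, -0.0590, 0)
Detected image corners:
  c0 = (54.617238, 381.148123) px
  c1 = (152.424794, 361.438175) px
  c2 = (166.706366, 258.161067) px
  c3 = (78.310378, 278.254970) px
Planar DLT: solve 8×8 A·h = b for H (H[2,2]=1):
  H  [+763.71235 -262.93607 +112.95485]
  H  [-234.30577 +586.28679 +317.13861]
  H  [-0.20503 -0.89850 +1.00000]
B = K⁻¹H; ‖b₁‖=1.333429, ‖b₂‖=1.333429; λ = 2/(‖b₁‖+‖b₂‖) = 0.749946, sign → tz>0 ⇒ λ=+0.749946
r₁ = λ·B[:,0] = (+0.97262,-0.17428,-0.15376); r₂ = λ·B[:,1] = (+0.02579,+0.73844,-0.67383)
r₃ = r₁×r₂ = (+0.23098,+0.65141,+0.72271); SVD([r₁ r₂ r₃]) → R = UVᵀ:
  R  [+0.97262 +0.02579 +0.23098]
  R  [-0.17428 +0.73844 +0.65141]
  R  [-0.15376 -0.67383 +0.72271]
t = (-0.23959, +0.08115, +0.74995) m
tr R = 2.433766; θ = arccos((tr R − 1)/2) = 0.771475 rad = 44.202°
axis k = ((R−Rᵀ)₃₂, (R−Rᵀ)₁₃, (R−Rᵀ)₂₁) / (2 sinθ) = (-0.950409, +0.275924, -0.143489)
rvec = θ·k = (-0.733217, +0.212869, -0.110698)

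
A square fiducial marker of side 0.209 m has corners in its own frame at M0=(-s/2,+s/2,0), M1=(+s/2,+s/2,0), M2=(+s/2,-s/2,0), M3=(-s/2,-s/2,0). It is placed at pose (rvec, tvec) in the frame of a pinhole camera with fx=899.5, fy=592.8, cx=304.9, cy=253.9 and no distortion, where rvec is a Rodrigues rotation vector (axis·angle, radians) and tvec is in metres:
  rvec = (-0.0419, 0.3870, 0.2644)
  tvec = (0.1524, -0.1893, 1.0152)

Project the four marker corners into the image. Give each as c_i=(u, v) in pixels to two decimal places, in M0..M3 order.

Intrinsics K: fx=899.5, fy=592.8, cx=304.9, cy=253.9
Marker side s = 0.209 m; corners in marker frame (Z=0):
  M0 = (-0.1045, +0.1045, 0)
  M1 = (+0.1045, +0.1045, 0)
  M2 = (+0.1045, -0.1045, 0)
  M3 = (-0.1045, -0.1045, 0)
rvec = (-0.0419, 0.3870, 0.2644), |rvec| = θ = 0.47057 rad = 26.961°
Rodrigues: sinθ=0.45339, 1−cosθ=0.10869; R = I + sinθ·[k]× + (1−cosθ)·[k]×²:
    [+0.89217 -0.26271 +0.36744]
    [+0.24679 +0.96482 +0.09059]
    [-0.37831 +0.00985 +0.92563]
t = (0.1524, -0.1893, 1.0152) m
M0: Pc = R·M0+t = (+0.03171, -0.11427, +1.05576); u = 899.5·(+0.03171)/1.05576 + 304.9 = 331.9207, v = 592.8·(-0.11427)/1.05576 + 253.9 = 189.7412
M1: Pc = R·M1+t = (+0.21818, -0.06269, +0.97670); u = 899.5·(+0.21818)/0.97670 + 304.9 = 505.8347, v = 592.8·(-0.06269)/0.97670 + 253.9 = 215.8530
M2: Pc = R·M2+t = (+0.27309, -0.26433, +0.97464); u = 899.5·(+0.27309)/0.97464 + 304.9 = 556.9326, v = 592.8·(-0.26433)/0.97464 + 253.9 = 93.1247
M3: Pc = R·M3+t = (+0.08662, -0.31591, +1.05370); u = 899.5·(+0.08662)/1.05370 + 304.9 = 378.8444, v = 592.8·(-0.31591)/1.05370 + 253.9 = 76.1710

c0=(331.92, 189.74) c1=(505.83, 215.85) c2=(556.93, 93.12) c3=(378.84, 76.17)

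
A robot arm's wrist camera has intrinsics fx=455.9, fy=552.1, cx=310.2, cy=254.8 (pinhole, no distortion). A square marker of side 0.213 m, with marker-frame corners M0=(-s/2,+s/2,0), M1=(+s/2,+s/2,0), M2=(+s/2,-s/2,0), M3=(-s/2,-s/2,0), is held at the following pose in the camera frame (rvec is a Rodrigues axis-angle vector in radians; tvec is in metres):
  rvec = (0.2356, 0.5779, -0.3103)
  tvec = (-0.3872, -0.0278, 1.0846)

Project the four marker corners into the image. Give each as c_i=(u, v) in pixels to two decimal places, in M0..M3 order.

c0=(139.36, 299.78) c1=(193.69, 280.04) c2=(156.72, 172.82) c3=(105.00, 204.49)

Intrinsics K: fx=455.9, fy=552.1, cx=310.2, cy=254.8
Marker side s = 0.213 m; corners in marker frame (Z=0):
  M0 = (-0.1065, +0.1065, 0)
  M1 = (+0.1065, +0.1065, 0)
  M2 = (+0.1065, -0.1065, 0)
  M3 = (-0.1065, -0.1065, 0)
rvec = (0.2356, 0.5779, -0.3103), |rvec| = θ = 0.69697 rad = 39.933°
Rodrigues: sinθ=0.64189, 1−cosθ=0.23321; R = I + sinθ·[k]× + (1−cosθ)·[k]×²:
    [+0.79344 +0.35115 +0.49714]
    [-0.22042 +0.92713 -0.30307]
    [-0.56733 +0.13089 +0.81302]
t = (-0.3872, -0.0278, 1.0846) m
M0: Pc = R·M0+t = (-0.43430, +0.09441, +1.15896); u = 455.9·(-0.43430)/1.15896 + 310.2 = 139.3579, v = 552.1·(+0.09441)/1.15896 + 254.8 = 299.7761
M1: Pc = R·M1+t = (-0.26530, +0.04746, +1.03812); u = 455.9·(-0.26530)/1.03812 + 310.2 = 193.6903, v = 552.1·(+0.04746)/1.03812 + 254.8 = 280.0430
M2: Pc = R·M2+t = (-0.34010, -0.15001, +1.01024); u = 455.9·(-0.34010)/1.01024 + 310.2 = 156.7219, v = 552.1·(-0.15001)/1.01024 + 254.8 = 172.8171
M3: Pc = R·M3+t = (-0.50910, -0.10306, +1.13108); u = 455.9·(-0.50910)/1.13108 + 310.2 = 104.9998, v = 552.1·(-0.10306)/1.13108 + 254.8 = 204.4924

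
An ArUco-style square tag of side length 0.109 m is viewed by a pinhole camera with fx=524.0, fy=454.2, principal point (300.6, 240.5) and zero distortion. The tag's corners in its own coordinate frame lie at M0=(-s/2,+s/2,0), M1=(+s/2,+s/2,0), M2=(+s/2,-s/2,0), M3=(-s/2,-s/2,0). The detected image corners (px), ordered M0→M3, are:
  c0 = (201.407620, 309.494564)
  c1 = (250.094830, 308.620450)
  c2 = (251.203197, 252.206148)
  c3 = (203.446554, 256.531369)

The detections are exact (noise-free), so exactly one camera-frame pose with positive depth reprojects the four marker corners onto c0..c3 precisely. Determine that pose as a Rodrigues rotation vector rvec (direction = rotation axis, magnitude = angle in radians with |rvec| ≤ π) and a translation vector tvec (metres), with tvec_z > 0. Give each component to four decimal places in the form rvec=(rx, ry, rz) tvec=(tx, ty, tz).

rvec=(-0.1739, 0.5711, -0.0511) tvec=(-0.1294, 0.0817, 0.9064)

Intrinsics K: fx=524.0, fy=454.2, cx=300.6, cy=240.5
Marker side s = 0.109 m; corners in marker frame (Z=0):
  M0 = (-0.0545, +0.0545, 0)
  M1 = (+0.0545, +0.0545, 0)
  M2 = (+0.0545, -0.0545, 0)
  M3 = (-0.0545, -0.0545, 0)
Detected image corners:
  c0 = (201.407620, 309.494564) px
  c1 = (250.094830, 308.620450) px
  c2 = (251.203197, 252.206148) px
  c3 = (203.446554, 256.531369) px
Planar DLT: solve 8×8 A·h = b for H (H[2,2]=1):
  H  [+309.09205 -59.02971 +225.77345]
  H  [-189.74254 +445.94088 +281.46236]
  H  [-0.58827 -0.19624 +1.00000]
B = K⁻¹H; ‖b₁‖=1.103318, ‖b₂‖=1.103317; λ = 2/(‖b₁‖+‖b₂‖) = 0.906357, sign → tz>0 ⇒ λ=+0.906357
r₁ = λ·B[:,0] = (+0.84050,-0.09631,-0.53318); r₂ = λ·B[:,1] = (-0.00007,+0.98406,-0.17786)
r₃ = r₁×r₂ = (+0.54181,+0.14953,+0.82709); SVD([r₁ r₂ r₃]) → R = UVᵀ:
  R  [+0.84050 -0.00007 +0.54181]
  R  [-0.09631 +0.98406 +0.14953]
  R  [-0.53318 -0.17786 +0.82709]
t = (-0.12943, +0.08174, +0.90636) m
tr R = 2.651648; θ = arccos((tr R − 1)/2) = 0.599134 rad = 34.328°
axis k = ((R−Rᵀ)₃₂, (R−Rᵀ)₁₃, (R−Rᵀ)₂₁) / (2 sinθ) = (-0.290280, +0.953130, -0.085331)
rvec = θ·k = (-0.173917, +0.571053, -0.051125)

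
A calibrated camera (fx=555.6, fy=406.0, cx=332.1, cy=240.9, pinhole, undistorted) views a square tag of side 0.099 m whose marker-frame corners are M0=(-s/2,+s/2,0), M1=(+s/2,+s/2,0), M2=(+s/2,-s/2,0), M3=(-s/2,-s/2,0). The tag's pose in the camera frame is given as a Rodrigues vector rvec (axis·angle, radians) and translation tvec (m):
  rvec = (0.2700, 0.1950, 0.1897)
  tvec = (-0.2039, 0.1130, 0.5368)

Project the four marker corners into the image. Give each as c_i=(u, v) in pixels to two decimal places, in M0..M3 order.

c0=(74.17, 349.42) c1=(164.08, 368.32) c2=(171.97, 301.33) c3=(77.10, 283.50)

Intrinsics K: fx=555.6, fy=406.0, cx=332.1, cy=240.9
Marker side s = 0.099 m; corners in marker frame (Z=0):
  M0 = (-0.0495, +0.0495, 0)
  M1 = (+0.0495, +0.0495, 0)
  M2 = (+0.0495, -0.0495, 0)
  M3 = (-0.0495, -0.0495, 0)
rvec = (0.2700, 0.1950, 0.1897), |rvec| = θ = 0.38329 rad = 21.961°
Rodrigues: sinθ=0.37397, 1−cosθ=0.07256; R = I + sinθ·[k]× + (1−cosθ)·[k]×²:
    [+0.96345 -0.15908 +0.21556]
    [+0.21109 +0.94622 -0.24517]
    [-0.16496 +0.28171 +0.94521]
t = (-0.2039, 0.1130, 0.5368) m
M0: Pc = R·M0+t = (-0.25947, +0.14939, +0.55891); u = 555.6·(-0.25947)/0.55891 + 332.1 = 74.1715, v = 406.0·(+0.14939)/0.55891 + 240.9 = 349.4180
M1: Pc = R·M1+t = (-0.16408, +0.17029, +0.54258); u = 555.6·(-0.16408)/0.54258 + 332.1 = 164.0781, v = 406.0·(+0.17029)/0.54258 + 240.9 = 368.3221
M2: Pc = R·M2+t = (-0.14833, +0.07661, +0.51469); u = 555.6·(-0.14833)/0.51469 + 332.1 = 171.9748, v = 406.0·(+0.07661)/0.51469 + 240.9 = 301.3328
M3: Pc = R·M3+t = (-0.24372, +0.05571, +0.53102); u = 555.6·(-0.24372)/0.53102 + 332.1 = 77.1035, v = 406.0·(+0.05571)/0.53102 + 240.9 = 283.4962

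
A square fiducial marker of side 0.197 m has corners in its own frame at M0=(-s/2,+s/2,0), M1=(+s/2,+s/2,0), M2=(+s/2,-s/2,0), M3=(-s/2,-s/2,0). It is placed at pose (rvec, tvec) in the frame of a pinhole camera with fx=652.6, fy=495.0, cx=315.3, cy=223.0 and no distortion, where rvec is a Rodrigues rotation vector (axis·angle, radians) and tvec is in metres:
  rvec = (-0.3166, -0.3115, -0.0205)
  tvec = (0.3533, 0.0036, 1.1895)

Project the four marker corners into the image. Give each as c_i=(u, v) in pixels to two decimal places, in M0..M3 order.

c0=(469.11, 264.37) c1=(564.25, 264.63) c2=(545.32, 188.45) c3=(454.01, 184.36)

Intrinsics K: fx=652.6, fy=495.0, cx=315.3, cy=223.0
Marker side s = 0.197 m; corners in marker frame (Z=0):
  M0 = (-0.0985, +0.0985, 0)
  M1 = (+0.0985, +0.0985, 0)
  M2 = (+0.0985, -0.0985, 0)
  M3 = (-0.0985, -0.0985, 0)
rvec = (-0.3166, -0.3115, -0.0205), |rvec| = θ = 0.44462 rad = 25.475°
Rodrigues: sinθ=0.43012, 1−cosθ=0.09723; R = I + sinθ·[k]× + (1−cosθ)·[k]×²:
    [+0.95207 +0.06833 -0.29815]
    [+0.02867 +0.95050 +0.30941]
    [+0.30453 -0.30313 +0.90298]
t = (0.3533, 0.0036, 1.1895) m
M0: Pc = R·M0+t = (+0.26625, +0.09440, +1.12965); u = 652.6·(+0.26625)/1.12965 + 315.3 = 469.1147, v = 495.0·(+0.09440)/1.12965 + 223.0 = 264.3650
M1: Pc = R·M1+t = (+0.45381, +0.10005, +1.18964); u = 652.6·(+0.45381)/1.18964 + 315.3 = 564.2467, v = 495.0·(+0.10005)/1.18964 + 223.0 = 264.6293
M2: Pc = R·M2+t = (+0.44035, -0.08720, +1.24935); u = 652.6·(+0.44035)/1.24935 + 315.3 = 545.3157, v = 495.0·(-0.08720)/1.24935 + 223.0 = 188.4511
M3: Pc = R·M3+t = (+0.25279, -0.09285, +1.18936); u = 652.6·(+0.25279)/1.18936 + 315.3 = 454.0052, v = 495.0·(-0.09285)/1.18936 + 223.0 = 184.3576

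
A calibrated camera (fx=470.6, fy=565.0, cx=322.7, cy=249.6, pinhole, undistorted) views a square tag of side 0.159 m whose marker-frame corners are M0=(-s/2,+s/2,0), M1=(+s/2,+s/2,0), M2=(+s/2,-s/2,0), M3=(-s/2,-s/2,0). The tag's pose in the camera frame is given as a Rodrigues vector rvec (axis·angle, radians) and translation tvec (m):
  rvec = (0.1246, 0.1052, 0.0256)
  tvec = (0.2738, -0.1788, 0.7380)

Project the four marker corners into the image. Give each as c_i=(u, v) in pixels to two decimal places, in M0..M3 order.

Intrinsics K: fx=470.6, fy=565.0, cx=322.7, cy=249.6
Marker side s = 0.159 m; corners in marker frame (Z=0):
  M0 = (-0.0795, +0.0795, 0)
  M1 = (+0.0795, +0.0795, 0)
  M2 = (+0.0795, -0.0795, 0)
  M3 = (-0.0795, -0.0795, 0)
rvec = (0.1246, 0.1052, 0.0256), |rvec| = θ = 0.16507 rad = 9.458°
Rodrigues: sinθ=0.16432, 1−cosθ=0.01359; R = I + sinθ·[k]× + (1−cosθ)·[k]×²:
    [+0.99415 -0.01894 +0.10631]
    [+0.03202 +0.99193 -0.12269]
    [-0.10313 +0.12538 +0.98673]
t = (0.2738, -0.1788, 0.7380) m
M0: Pc = R·M0+t = (+0.19326, -0.10249, +0.75617); u = 470.6·(+0.19326)/0.75617 + 322.7 = 442.9745, v = 565.0·(-0.10249)/0.75617 + 249.6 = 173.0223
M1: Pc = R·M1+t = (+0.35133, -0.09740, +0.73977); u = 470.6·(+0.35133)/0.73977 + 322.7 = 546.1961, v = 565.0·(-0.09740)/0.73977 + 249.6 = 175.2137
M2: Pc = R·M2+t = (+0.35434, -0.25511, +0.71983); u = 470.6·(+0.35434)/0.71983 + 322.7 = 554.3549, v = 565.0·(-0.25511)/0.71983 + 249.6 = 49.3613
M3: Pc = R·M3+t = (+0.19627, -0.26020, +0.73623); u = 470.6·(+0.19627)/0.73623 + 322.7 = 448.1567, v = 565.0·(-0.26020)/0.73623 + 249.6 = 49.9137

c0=(442.97, 173.02) c1=(546.20, 175.21) c2=(554.35, 49.36) c3=(448.16, 49.91)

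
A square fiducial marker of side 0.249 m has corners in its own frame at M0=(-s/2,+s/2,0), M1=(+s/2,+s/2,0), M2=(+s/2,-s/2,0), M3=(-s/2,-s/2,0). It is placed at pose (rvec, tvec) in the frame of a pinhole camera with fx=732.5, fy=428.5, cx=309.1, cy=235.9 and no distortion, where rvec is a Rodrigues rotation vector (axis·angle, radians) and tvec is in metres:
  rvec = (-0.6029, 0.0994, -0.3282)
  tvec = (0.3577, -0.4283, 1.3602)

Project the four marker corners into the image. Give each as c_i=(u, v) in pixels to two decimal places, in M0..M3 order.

Intrinsics K: fx=732.5, fy=428.5, cx=309.1, cy=235.9
Marker side s = 0.249 m; corners in marker frame (Z=0):
  M0 = (-0.1245, +0.1245, 0)
  M1 = (+0.1245, +0.1245, 0)
  M2 = (+0.1245, -0.1245, 0)
  M3 = (-0.1245, -0.1245, 0)
rvec = (-0.6029, 0.0994, -0.3282), |rvec| = θ = 0.69360 rad = 39.740°
Rodrigues: sinθ=0.63931, 1−cosθ=0.23105; R = I + sinθ·[k]× + (1−cosθ)·[k]×²:
    [+0.94352 +0.27373 +0.18665]
    [-0.33129 +0.77369 +0.54004]
    [+0.00341 -0.57138 +0.82068]
t = (0.3577, -0.4283, 1.3602) m
M0: Pc = R·M0+t = (+0.27431, -0.29073, +1.28864); u = 732.5·(+0.27431)/1.28864 + 309.1 = 465.0263, v = 428.5·(-0.29073)/1.28864 + 235.9 = 139.2263
M1: Pc = R·M1+t = (+0.50925, -0.37322, +1.28949); u = 732.5·(+0.50925)/1.28949 + 309.1 = 598.3805, v = 428.5·(-0.37322)/1.28949 + 235.9 = 111.8778
M2: Pc = R·M2+t = (+0.44109, -0.56587, +1.43176); u = 732.5·(+0.44109)/1.43176 + 309.1 = 534.7646, v = 428.5·(-0.56587)/1.43176 + 235.9 = 66.5452
M3: Pc = R·M3+t = (+0.20615, -0.48338, +1.43091); u = 732.5·(+0.20615)/1.43091 + 309.1 = 414.6317, v = 428.5·(-0.48338)/1.43091 + 235.9 = 91.1476

c0=(465.03, 139.23) c1=(598.38, 111.88) c2=(534.76, 66.55) c3=(414.63, 91.15)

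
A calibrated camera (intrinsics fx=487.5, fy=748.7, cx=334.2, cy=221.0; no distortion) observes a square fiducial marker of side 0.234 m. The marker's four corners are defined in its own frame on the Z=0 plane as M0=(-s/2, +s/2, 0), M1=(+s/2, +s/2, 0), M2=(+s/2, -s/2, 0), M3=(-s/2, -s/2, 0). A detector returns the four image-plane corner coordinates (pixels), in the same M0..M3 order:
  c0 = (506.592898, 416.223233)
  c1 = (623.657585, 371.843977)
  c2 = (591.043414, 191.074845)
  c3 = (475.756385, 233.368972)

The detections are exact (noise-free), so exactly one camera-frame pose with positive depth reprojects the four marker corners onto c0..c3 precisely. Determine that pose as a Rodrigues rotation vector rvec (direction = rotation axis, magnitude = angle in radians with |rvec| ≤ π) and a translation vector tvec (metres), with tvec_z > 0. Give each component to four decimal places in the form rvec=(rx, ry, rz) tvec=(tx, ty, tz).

Intrinsics K: fx=487.5, fy=748.7, cx=334.2, cy=221.0
Marker side s = 0.234 m; corners in marker frame (Z=0):
  M0 = (-0.1170, +0.1170, 0)
  M1 = (+0.1170, +0.1170, 0)
  M2 = (+0.1170, -0.1170, 0)
  M3 = (-0.1170, -0.1170, 0)
Detected image corners:
  c0 = (506.592898, 416.223233) px
  c1 = (623.657585, 371.843977) px
  c2 = (591.043414, 191.074845) px
  c3 = (475.756385, 233.368972) px
Planar DLT: solve 8×8 A·h = b for H (H[2,2]=1):
  H  [+513.68208 +94.96856 +549.33859]
  H  [-175.64825 +754.53720 +302.26155]
  H  [+0.03138 -0.07396 +1.00000]
B = K⁻¹H; ‖b₁‖=1.061075, ‖b₂‖=1.061075; λ = 2/(‖b₁‖+‖b₂‖) = 0.942441, sign → tz>0 ⇒ λ=+0.942441
r₁ = λ·B[:,0] = (+0.97278,-0.22983,+0.02958); r₂ = λ·B[:,1] = (+0.23138,+0.97036,-0.06970)
r₃ = r₁×r₂ = (-0.01268,+0.07465,+0.99713); SVD([r₁ r₂ r₃]) → R = UVᵀ:
  R  [+0.97278 +0.23138 -0.01268]
  R  [-0.22983 +0.97036 +0.07465]
  R  [+0.02958 -0.06970 +0.99713]
t = (+0.41591, +0.10229, +0.94244) m
tr R = 2.940274; θ = arccos((tr R − 1)/2) = 0.245002 rad = 14.038°
axis k = ((R−Rᵀ)₃₂, (R−Rᵀ)₁₃, (R−Rᵀ)₂₁) / (2 sinθ) = (-0.297564, -0.087102, -0.950720)
rvec = θ·k = (-0.072904, -0.021340, -0.232928)

rvec=(-0.0729, -0.0213, -0.2329) tvec=(0.4159, 0.1023, 0.9424)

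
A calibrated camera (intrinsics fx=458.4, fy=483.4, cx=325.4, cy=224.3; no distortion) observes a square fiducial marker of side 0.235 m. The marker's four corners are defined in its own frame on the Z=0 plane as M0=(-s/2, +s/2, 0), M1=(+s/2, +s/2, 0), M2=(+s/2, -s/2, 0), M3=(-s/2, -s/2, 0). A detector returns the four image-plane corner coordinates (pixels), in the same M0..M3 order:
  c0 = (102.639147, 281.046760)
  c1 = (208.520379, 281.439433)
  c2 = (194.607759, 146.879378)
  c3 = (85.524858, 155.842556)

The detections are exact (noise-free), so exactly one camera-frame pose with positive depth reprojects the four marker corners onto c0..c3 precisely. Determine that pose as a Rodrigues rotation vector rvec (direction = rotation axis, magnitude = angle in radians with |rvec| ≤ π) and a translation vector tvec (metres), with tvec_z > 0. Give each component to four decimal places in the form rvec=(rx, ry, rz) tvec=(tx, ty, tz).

Intrinsics K: fx=458.4, fy=483.4, cx=325.4, cy=224.3
Marker side s = 0.235 m; corners in marker frame (Z=0):
  M0 = (-0.1175, +0.1175, 0)
  M1 = (+0.1175, +0.1175, 0)
  M2 = (+0.1175, -0.1175, 0)
  M3 = (-0.1175, -0.1175, 0)
Detected image corners:
  c0 = (102.639147, 281.046760) px
  c1 = (208.520379, 281.439433) px
  c2 = (194.607759, 146.879378) px
  c3 = (85.524858, 155.842556) px
Planar DLT: solve 8×8 A·h = b for H (H[2,2]=1):
  H  [+412.75285 +91.41342 +146.07803]
  H  [-82.92449 +588.79834 +217.67643]
  H  [-0.30091 +0.17019 +1.00000]
B = K⁻¹H; ‖b₁‖=1.154390, ‖b₂‖=1.154390; λ = 2/(‖b₁‖+‖b₂‖) = 0.866258, sign → tz>0 ⇒ λ=+0.866258
r₁ = λ·B[:,0] = (+0.96503,-0.02765,-0.26067); r₂ = λ·B[:,1] = (+0.06809,+0.98673,+0.14743)
r₃ = r₁×r₂ = (+0.25313,-0.16002,+0.95411); SVD([r₁ r₂ r₃]) → R = UVᵀ:
  R  [+0.96503 +0.06809 +0.25313]
  R  [-0.02765 +0.98673 -0.16002]
  R  [-0.26067 +0.14743 +0.95411]
t = (-0.33887, -0.01187, +0.86626) m
tr R = 2.905865; θ = arccos((tr R − 1)/2) = 0.308030 rad = 17.649°
axis k = ((R−Rᵀ)₃₂, (R−Rᵀ)₁₃, (R−Rᵀ)₂₁) / (2 sinθ) = (+0.507039, +0.847336, -0.157902)
rvec = θ·k = (+0.156183, +0.261005, -0.048639)

rvec=(0.1562, 0.2610, -0.0486) tvec=(-0.3389, -0.0119, 0.8663)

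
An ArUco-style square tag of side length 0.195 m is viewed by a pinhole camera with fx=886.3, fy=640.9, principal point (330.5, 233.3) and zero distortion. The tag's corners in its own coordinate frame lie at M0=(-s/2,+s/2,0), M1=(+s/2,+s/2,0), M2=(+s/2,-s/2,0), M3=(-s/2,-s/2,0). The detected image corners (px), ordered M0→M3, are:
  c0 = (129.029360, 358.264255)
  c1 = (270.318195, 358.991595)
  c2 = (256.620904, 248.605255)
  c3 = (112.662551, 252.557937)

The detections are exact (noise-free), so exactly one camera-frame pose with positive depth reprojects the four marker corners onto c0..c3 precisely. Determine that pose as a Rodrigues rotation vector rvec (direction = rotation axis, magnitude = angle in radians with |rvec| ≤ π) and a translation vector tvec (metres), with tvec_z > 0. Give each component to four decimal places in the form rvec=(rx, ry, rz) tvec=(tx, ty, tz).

rvec=(0.1437, 0.2473, -0.0604) tvec=(-0.1776, 0.1264, 1.1260)

Intrinsics K: fx=886.3, fy=640.9, cx=330.5, cy=233.3
Marker side s = 0.195 m; corners in marker frame (Z=0):
  M0 = (-0.0975, +0.0975, 0)
  M1 = (+0.0975, +0.0975, 0)
  M2 = (+0.0975, -0.0975, 0)
  M3 = (-0.0975, -0.0975, 0)
Detected image corners:
  c0 = (129.029360, 358.264255) px
  c1 = (270.318195, 358.991595) px
  c2 = (256.620904, 248.605255) px
  c3 = (112.662551, 252.557937) px
Planar DLT: solve 8×8 A·h = b for H (H[2,2]=1):
  H  [+688.98178 +100.14158 +190.71305]
  H  [-75.24989 +590.13780 +305.24999]
  H  [-0.22035 +0.11921 +1.00000]
B = K⁻¹H; ‖b₁‖=0.888110, ‖b₂‖=0.888110; λ = 2/(‖b₁‖+‖b₂‖) = 1.125986, sign → tz>0 ⇒ λ=+1.125986
r₁ = λ·B[:,0] = (+0.96783,-0.04189,-0.24811); r₂ = λ·B[:,1] = (+0.07717,+0.98794,+0.13423)
r₃ = r₁×r₂ = (+0.23949,-0.14906,+0.95939); SVD([r₁ r₂ r₃]) → R = UVᵀ:
  R  [+0.96783 +0.07717 +0.23949]
  R  [-0.04189 +0.98794 -0.14906]
  R  [-0.24811 +0.13423 +0.95939]
t = (-0.17759, +0.12641, +1.12599) m
tr R = 2.915154; θ = arccos((tr R − 1)/2) = 0.292322 rad = 16.749°
axis k = ((R−Rᵀ)₃₂, (R−Rᵀ)₁₃, (R−Rᵀ)₂₁) / (2 sinθ) = (+0.491513, +0.846016, -0.206572)
rvec = θ·k = (+0.143680, +0.247309, -0.060385)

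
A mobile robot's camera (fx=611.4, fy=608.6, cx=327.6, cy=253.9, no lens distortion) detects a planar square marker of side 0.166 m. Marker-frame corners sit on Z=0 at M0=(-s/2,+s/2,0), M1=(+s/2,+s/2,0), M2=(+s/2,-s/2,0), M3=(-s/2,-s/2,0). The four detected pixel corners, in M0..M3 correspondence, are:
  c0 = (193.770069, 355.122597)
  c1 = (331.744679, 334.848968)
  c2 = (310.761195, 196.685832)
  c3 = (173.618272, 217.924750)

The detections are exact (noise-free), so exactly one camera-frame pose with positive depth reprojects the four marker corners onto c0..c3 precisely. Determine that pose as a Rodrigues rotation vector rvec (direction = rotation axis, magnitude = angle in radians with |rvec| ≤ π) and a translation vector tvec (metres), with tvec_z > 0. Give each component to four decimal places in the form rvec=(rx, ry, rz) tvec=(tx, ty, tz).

Intrinsics K: fx=611.4, fy=608.6, cx=327.6, cy=253.9
Marker side s = 0.166 m; corners in marker frame (Z=0):
  M0 = (-0.0830, +0.0830, 0)
  M1 = (+0.0830, +0.0830, 0)
  M2 = (+0.0830, -0.0830, 0)
  M3 = (-0.0830, -0.0830, 0)
Detected image corners:
  c0 = (193.770069, 355.122597) px
  c1 = (331.744679, 334.848968) px
  c2 = (310.761195, 196.685832) px
  c3 = (173.618272, 217.924750) px
Planar DLT: solve 8×8 A·h = b for H (H[2,2]=1):
  H  [+816.87714 +116.45809 +252.18197]
  H  [-137.93377 +821.25865 +276.01751]
  H  [-0.04667 -0.02944 +1.00000]
B = K⁻¹H; ‖b₁‖=1.377553, ‖b₂‖=1.377553; λ = 2/(‖b₁‖+‖b₂‖) = 0.725925, sign → tz>0 ⇒ λ=+0.725925
r₁ = λ·B[:,0] = (+0.98805,-0.15039,-0.03388); r₂ = λ·B[:,1] = (+0.14972,+0.98850,-0.02137)
r₃ = r₁×r₂ = (+0.03671,+0.01605,+0.99920); SVD([r₁ r₂ r₃]) → R = UVᵀ:
  R  [+0.98805 +0.14972 +0.03671]
  R  [-0.15039 +0.98850 +0.01605]
  R  [-0.03388 -0.02137 +0.99920]
t = (-0.08955, +0.02638, +0.72593) m
tr R = 2.975740; θ = arccos((tr R − 1)/2) = 0.155914 rad = 8.933°
axis k = ((R−Rᵀ)₃₂, (R−Rᵀ)₁₃, (R−Rᵀ)₂₁) / (2 sinθ) = (-0.120486, +0.227290, -0.966345)
rvec = θ·k = (-0.018785, +0.035438, -0.150667)

rvec=(-0.0188, 0.0354, -0.1507) tvec=(-0.0895, 0.0264, 0.7259)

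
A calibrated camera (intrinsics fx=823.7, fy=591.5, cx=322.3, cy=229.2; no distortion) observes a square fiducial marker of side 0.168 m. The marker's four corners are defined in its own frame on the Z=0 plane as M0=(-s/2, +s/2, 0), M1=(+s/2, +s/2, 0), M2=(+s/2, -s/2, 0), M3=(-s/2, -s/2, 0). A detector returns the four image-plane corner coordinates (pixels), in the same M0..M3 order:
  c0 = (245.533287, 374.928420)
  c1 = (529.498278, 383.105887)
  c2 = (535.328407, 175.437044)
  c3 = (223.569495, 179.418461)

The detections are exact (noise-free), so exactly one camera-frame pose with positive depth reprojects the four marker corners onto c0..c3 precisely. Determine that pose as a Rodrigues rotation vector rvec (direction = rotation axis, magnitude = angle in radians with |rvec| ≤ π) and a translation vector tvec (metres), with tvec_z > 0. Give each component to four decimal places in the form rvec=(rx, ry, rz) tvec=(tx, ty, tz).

rvec=(0.2694, 0.1690, -0.0259) tvec=(0.0321, 0.0423, 0.4647)

Intrinsics K: fx=823.7, fy=591.5, cx=322.3, cy=229.2
Marker side s = 0.168 m; corners in marker frame (Z=0):
  M0 = (-0.0840, +0.0840, 0)
  M1 = (+0.0840, +0.0840, 0)
  M2 = (+0.0840, -0.0840, 0)
  M3 = (-0.0840, -0.0840, 0)
Detected image corners:
  c0 = (245.533287, 374.928420) px
  c1 = (529.498278, 383.105887) px
  c2 = (535.328407, 175.437044) px
  c3 = (223.569495, 179.418461) px
Planar DLT: solve 8×8 A·h = b for H (H[2,2]=1):
  H  [+1629.12637 +267.33784 +379.10890]
  H  [-87.31726 +1356.10896 +282.97662]
  H  [-0.36490 +0.56531 +1.00000]
B = K⁻¹H; ‖b₁‖=2.151770, ‖b₂‖=2.151770; λ = 2/(‖b₁‖+‖b₂‖) = 0.464734, sign → tz>0 ⇒ λ=+0.464734
r₁ = λ·B[:,0] = (+0.98551,-0.00289,-0.16958); r₂ = λ·B[:,1] = (+0.04804,+0.96368,+0.26272)
r₃ = r₁×r₂ = (+0.16266,-0.26706,+0.94985); SVD([r₁ r₂ r₃]) → R = UVᵀ:
  R  [+0.98551 +0.04804 +0.16266]
  R  [-0.00289 +0.96368 -0.26706]
  R  [-0.16958 +0.26272 +0.94985]
t = (+0.03205, +0.04225, +0.46473) m
tr R = 2.899042; θ = arccos((tr R − 1)/2) = 0.319092 rad = 18.283°
axis k = ((R−Rᵀ)₃₂, (R−Rᵀ)₁₃, (R−Rᵀ)₂₁) / (2 sinθ) = (+0.844386, +0.529551, -0.081173)
rvec = θ·k = (+0.269436, +0.168975, -0.025902)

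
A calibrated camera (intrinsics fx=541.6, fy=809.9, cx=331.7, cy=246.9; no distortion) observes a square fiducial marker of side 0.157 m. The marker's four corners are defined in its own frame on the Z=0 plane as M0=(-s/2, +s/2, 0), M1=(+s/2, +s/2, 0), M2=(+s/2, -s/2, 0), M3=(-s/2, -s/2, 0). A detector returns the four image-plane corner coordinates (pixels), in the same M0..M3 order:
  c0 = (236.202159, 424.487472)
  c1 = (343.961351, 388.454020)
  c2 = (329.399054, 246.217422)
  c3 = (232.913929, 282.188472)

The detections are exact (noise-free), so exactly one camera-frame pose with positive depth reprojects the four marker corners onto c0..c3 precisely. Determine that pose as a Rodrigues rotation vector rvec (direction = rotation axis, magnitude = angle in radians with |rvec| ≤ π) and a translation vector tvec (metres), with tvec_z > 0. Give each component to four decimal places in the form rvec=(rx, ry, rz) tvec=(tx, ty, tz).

rvec=(-0.5631, 0.2027, -0.1970) tvec=(-0.0688, 0.0831, 0.7932)

Intrinsics K: fx=541.6, fy=809.9, cx=331.7, cy=246.9
Marker side s = 0.157 m; corners in marker frame (Z=0):
  M0 = (-0.0785, +0.0785, 0)
  M1 = (+0.0785, +0.0785, 0)
  M2 = (+0.0785, -0.0785, 0)
  M3 = (-0.0785, -0.0785, 0)
Detected image corners:
  c0 = (236.202159, 424.487472) px
  c1 = (343.961351, 388.454020) px
  c2 = (329.399054, 246.217422) px
  c3 = (232.913929, 282.188472) px
Planar DLT: solve 8×8 A·h = b for H (H[2,2]=1):
  H  [+599.57608 -140.19568 +284.69117]
  H  [-286.76646 +675.39003 +331.73611]
  H  [-0.17136 -0.68819 +1.00000]
B = K⁻¹H; ‖b₁‖=1.260715, ‖b₂‖=1.260715; λ = 2/(‖b₁‖+‖b₂‖) = 0.793201, sign → tz>0 ⇒ λ=+0.793201
r₁ = λ·B[:,0] = (+0.96136,-0.23942,-0.13592); r₂ = λ·B[:,1] = (+0.12900,+0.82788,-0.54588)
r₃ = r₁×r₂ = (+0.24322,+0.50725,+0.82677); SVD([r₁ r₂ r₃]) → R = UVᵀ:
  R  [+0.96136 +0.12900 +0.24322]
  R  [-0.23942 +0.82788 +0.50725]
  R  [-0.13592 -0.54588 +0.82677]
t = (-0.06885, +0.08309, +0.79320) m
tr R = 2.615999; θ = arccos((tr R − 1)/2) = 0.630048 rad = 36.099°
axis k = ((R−Rᵀ)₃₂, (R−Rᵀ)₁₃, (R−Rᵀ)₂₁) / (2 sinθ) = (-0.893715, +0.321753, -0.312647)
rvec = θ·k = (-0.563083, +0.202720, -0.196982)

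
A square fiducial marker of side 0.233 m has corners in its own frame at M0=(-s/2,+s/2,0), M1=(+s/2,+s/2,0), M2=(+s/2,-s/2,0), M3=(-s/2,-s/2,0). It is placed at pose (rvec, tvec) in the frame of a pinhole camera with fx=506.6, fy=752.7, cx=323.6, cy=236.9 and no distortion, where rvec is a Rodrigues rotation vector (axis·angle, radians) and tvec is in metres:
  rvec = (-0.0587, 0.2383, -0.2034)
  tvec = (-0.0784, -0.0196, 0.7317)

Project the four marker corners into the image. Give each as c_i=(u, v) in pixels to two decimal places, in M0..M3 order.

c0=(210.79, 355.94) c1=(363.60, 312.87) c2=(330.65, 70.88) c3=(183.91, 129.65)

Intrinsics K: fx=506.6, fy=752.7, cx=323.6, cy=236.9
Marker side s = 0.233 m; corners in marker frame (Z=0):
  M0 = (-0.1165, +0.1165, 0)
  M1 = (+0.1165, +0.1165, 0)
  M2 = (+0.1165, -0.1165, 0)
  M3 = (-0.1165, -0.1165, 0)
rvec = (-0.0587, 0.2383, -0.2034), |rvec| = θ = 0.31875 rad = 18.263°
Rodrigues: sinθ=0.31338, 1−cosθ=0.05037; R = I + sinθ·[k]× + (1−cosθ)·[k]×²:
    [+0.95133 +0.19304 +0.24020]
    [-0.20691 +0.97778 +0.03368]
    [-0.22837 -0.08174 +0.97014]
t = (-0.0784, -0.0196, 0.7317) m
M0: Pc = R·M0+t = (-0.16674, +0.11842, +0.74878); u = 506.6·(-0.16674)/0.74878 + 323.6 = 210.7884, v = 752.7·(+0.11842)/0.74878 + 236.9 = 355.9359
M1: Pc = R·M1+t = (+0.05492, +0.07021, +0.69557); u = 506.6·(+0.05492)/0.69557 + 323.6 = 363.5990, v = 752.7·(+0.07021)/0.69557 + 236.9 = 312.8727
M2: Pc = R·M2+t = (+0.00994, -0.15762, +0.71462); u = 506.6·(+0.00994)/0.71462 + 323.6 = 330.6477, v = 752.7·(-0.15762)/0.71462 + 236.9 = 70.8845
M3: Pc = R·M3+t = (-0.21172, -0.10941, +0.76783); u = 506.6·(-0.21172)/0.76783 + 323.6 = 183.9110, v = 752.7·(-0.10941)/0.76783 + 236.9 = 129.6489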